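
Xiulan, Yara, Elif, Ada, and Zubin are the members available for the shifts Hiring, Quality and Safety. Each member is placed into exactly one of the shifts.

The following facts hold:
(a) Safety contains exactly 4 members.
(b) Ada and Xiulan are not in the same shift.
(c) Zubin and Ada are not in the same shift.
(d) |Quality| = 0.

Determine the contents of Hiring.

Hiring = {Ada}

(d): Quality already has 0, so the rest are out.
Suppose Xiulan ∈ Hiring: no assignment then satisfies all the clues, so Xiulan ∉ Hiring.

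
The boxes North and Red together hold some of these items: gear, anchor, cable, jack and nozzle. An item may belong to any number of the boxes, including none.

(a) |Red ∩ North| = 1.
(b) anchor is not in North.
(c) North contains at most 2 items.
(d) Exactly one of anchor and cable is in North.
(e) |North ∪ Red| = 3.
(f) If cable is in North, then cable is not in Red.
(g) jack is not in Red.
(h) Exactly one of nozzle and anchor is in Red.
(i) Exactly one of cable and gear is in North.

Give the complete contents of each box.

North = {cable, nozzle}; Red = {gear, nozzle}

From (b): anchor ∉ North.
From (g): jack ∉ Red.
(d) (exactly one): cable ∈ North.
(f): cable ∉ Red.
(i) (exactly one): gear ∉ North.
Suppose gear ∉ Red: no assignment then satisfies all the clues, so gear ∈ Red.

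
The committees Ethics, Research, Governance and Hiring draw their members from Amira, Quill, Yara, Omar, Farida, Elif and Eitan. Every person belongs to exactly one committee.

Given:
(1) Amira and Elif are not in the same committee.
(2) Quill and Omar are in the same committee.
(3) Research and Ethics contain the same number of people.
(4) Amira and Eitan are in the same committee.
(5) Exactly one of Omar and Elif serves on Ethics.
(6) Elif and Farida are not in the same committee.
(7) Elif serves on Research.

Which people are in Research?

From (7): Elif ∈ Research.
(1): Amira ∉ Research.
(4): Eitan matches Amira: Eitan ∉ Research.
(5) (exactly one): Omar ∈ Ethics.
(6): Farida ∉ Research.
(2): Quill matches Omar: Quill ∈ Ethics.
Suppose Yara ∉ Research: no assignment then satisfies all the clues, so Yara ∈ Research.

Research = {Elif, Yara}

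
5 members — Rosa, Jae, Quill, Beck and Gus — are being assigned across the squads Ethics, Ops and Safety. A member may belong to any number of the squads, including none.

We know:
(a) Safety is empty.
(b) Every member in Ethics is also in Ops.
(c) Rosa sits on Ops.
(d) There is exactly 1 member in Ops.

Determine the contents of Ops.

From (c): Rosa ∈ Ops.
(a): Safety already has 0, so the rest are out.
(d): Ops already has 1, so the rest are out.
(b) contrapositive: Jae ∉ Ethics.
(b) contrapositive: Quill ∉ Ethics.
(b) contrapositive: Beck ∉ Ethics.
(b) contrapositive: Gus ∉ Ethics.

Ops = {Rosa}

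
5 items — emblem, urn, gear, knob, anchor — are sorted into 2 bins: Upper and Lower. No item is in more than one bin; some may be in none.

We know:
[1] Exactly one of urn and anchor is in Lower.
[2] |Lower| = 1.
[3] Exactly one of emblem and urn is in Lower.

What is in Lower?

Lower = {urn}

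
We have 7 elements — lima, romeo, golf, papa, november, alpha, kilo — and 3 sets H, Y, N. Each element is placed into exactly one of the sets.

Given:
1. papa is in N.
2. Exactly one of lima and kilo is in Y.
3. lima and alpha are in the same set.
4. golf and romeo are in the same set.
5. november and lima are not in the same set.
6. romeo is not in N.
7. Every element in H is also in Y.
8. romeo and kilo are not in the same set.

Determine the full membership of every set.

H = {}; Y = {alpha, golf, lima, romeo}; N = {kilo, november, papa}

From (1): papa ∈ N.
From (6): romeo ∉ N.
(4): golf matches romeo: golf ∉ N.
Suppose lima ∈ H: no assignment then satisfies all the clues, so lima ∉ H.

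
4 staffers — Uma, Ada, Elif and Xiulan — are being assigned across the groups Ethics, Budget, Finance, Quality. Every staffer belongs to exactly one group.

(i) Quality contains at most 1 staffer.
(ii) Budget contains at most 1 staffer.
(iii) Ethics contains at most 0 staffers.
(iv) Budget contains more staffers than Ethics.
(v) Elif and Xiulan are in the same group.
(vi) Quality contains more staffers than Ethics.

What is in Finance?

Finance = {Elif, Xiulan}

(iii): Ethics already has 0, so the rest are out.
Suppose Uma ∈ Finance: no assignment then satisfies all the clues, so Uma ∉ Finance.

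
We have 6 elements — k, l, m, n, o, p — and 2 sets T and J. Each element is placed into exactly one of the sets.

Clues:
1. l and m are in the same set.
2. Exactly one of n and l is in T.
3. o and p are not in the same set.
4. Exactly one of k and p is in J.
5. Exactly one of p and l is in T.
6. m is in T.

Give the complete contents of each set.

T = {k, l, m, o}; J = {n, p}

From (6): m ∈ T.
(1): l matches m: l ∈ T.
(2) (exactly one): n ∉ T.
(5) (exactly one): p ∉ T.
Only one set left: n ∈ J.
Only one set left: p ∈ J.
(3): o ∉ J.
(4) (exactly one): k ∉ J.
Only one set left: k ∈ T.
Only one set left: o ∈ T.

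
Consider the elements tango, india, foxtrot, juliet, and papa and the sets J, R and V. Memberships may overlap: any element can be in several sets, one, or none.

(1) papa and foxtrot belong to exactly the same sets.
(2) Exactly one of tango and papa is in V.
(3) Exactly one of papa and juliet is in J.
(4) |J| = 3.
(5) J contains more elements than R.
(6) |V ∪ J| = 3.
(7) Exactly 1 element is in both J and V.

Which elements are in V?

V = {tango}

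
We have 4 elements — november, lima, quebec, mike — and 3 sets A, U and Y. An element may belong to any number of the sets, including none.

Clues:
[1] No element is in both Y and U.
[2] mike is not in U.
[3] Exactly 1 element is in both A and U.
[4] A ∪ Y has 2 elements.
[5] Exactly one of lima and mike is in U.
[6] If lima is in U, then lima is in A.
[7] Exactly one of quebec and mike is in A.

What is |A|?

2

From (2): mike ∉ U.
(5) (exactly one): lima ∈ U.
(6): lima ∈ A.
(1) (disjoint): lima ∉ Y.
Suppose november ∈ A: no assignment then satisfies all the clues, so november ∉ A.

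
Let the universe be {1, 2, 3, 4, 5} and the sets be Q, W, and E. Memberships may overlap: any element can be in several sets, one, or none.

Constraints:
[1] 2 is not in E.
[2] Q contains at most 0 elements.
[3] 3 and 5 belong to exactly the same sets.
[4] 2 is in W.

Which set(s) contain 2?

2: W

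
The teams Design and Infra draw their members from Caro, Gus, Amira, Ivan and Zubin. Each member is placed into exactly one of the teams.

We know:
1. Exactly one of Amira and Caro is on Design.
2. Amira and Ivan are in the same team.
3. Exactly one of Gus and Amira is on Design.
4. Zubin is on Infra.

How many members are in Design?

2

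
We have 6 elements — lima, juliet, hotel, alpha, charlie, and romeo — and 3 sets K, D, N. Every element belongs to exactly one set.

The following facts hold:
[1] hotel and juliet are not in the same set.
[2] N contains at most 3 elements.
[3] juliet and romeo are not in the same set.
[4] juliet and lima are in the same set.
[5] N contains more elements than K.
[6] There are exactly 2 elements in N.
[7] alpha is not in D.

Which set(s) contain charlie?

charlie: D

From (7): alpha ∉ D.
Suppose charlie ∈ K: no assignment then satisfies all the clues, so charlie ∉ K.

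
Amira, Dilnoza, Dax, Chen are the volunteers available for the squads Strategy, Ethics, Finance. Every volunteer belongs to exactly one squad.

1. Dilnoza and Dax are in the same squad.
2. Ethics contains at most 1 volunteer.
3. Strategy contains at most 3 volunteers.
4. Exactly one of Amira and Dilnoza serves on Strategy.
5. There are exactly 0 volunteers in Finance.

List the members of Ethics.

(5): Finance already has 0, so the rest are out.
Suppose Amira ∉ Ethics: no assignment then satisfies all the clues, so Amira ∈ Ethics.

Ethics = {Amira}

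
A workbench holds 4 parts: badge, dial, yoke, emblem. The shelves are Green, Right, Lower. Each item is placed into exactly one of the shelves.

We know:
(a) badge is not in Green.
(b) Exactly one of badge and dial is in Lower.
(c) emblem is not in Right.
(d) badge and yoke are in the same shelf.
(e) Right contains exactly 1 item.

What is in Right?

Right = {dial}

From (a): badge ∉ Green.
From (c): emblem ∉ Right.
(d): yoke matches badge: yoke ∉ Green.
Suppose badge ∈ Right: no assignment then satisfies all the clues, so badge ∉ Right.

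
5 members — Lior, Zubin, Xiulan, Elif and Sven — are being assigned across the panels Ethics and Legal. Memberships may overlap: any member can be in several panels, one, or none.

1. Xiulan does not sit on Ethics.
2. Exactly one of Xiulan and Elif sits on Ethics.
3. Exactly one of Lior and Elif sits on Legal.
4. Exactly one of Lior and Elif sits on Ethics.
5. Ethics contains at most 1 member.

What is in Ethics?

From (1): Xiulan ∉ Ethics.
(2) (exactly one): Elif ∈ Ethics.
(4) (exactly one): Lior ∉ Ethics.
(5): Ethics already has 1, so the rest are out.

Ethics = {Elif}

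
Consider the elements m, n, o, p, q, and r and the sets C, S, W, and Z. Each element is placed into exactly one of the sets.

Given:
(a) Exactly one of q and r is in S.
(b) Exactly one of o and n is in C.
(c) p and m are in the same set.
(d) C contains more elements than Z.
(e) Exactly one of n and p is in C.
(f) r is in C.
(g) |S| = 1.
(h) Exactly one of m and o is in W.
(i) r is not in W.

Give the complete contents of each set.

C = {n, r}; S = {q}; W = {m, p}; Z = {o}

From (f): r ∈ C.
(a) (exactly one): q ∈ S.
(g): S already has 1, so the rest are out.
Suppose m ∈ C: no assignment then satisfies all the clues, so m ∉ C.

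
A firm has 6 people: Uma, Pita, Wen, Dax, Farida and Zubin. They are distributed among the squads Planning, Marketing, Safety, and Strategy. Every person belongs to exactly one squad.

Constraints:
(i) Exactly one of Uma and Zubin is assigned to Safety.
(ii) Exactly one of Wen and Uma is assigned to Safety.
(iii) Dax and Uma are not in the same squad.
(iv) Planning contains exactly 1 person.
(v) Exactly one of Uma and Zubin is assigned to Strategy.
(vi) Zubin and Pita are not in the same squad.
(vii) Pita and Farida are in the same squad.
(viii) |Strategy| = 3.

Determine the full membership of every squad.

Planning = {Dax}; Marketing = {}; Safety = {Wen, Zubin}; Strategy = {Farida, Pita, Uma}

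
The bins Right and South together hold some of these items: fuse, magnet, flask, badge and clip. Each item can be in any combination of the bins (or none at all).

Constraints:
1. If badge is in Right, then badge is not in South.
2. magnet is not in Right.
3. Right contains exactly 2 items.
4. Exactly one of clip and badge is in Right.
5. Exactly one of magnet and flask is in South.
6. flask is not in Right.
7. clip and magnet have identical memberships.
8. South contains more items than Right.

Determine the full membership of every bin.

Right = {badge, fuse}; South = {clip, fuse, magnet}

From (2): magnet ∉ Right.
From (6): flask ∉ Right.
(7): clip matches magnet: clip ∉ Right.
(3): only 2 candidates remain for Right, so all are in.
(1): badge ∉ South.
Suppose fuse ∉ South: no assignment then satisfies all the clues, so fuse ∈ South.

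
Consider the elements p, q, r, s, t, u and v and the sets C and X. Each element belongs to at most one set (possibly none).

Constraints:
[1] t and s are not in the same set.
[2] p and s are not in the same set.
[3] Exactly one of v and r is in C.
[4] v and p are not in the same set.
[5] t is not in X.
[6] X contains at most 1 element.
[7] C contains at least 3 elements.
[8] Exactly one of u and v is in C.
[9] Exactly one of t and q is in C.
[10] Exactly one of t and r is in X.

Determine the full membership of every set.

C = {q, s, v}; X = {r}

From (5): t ∉ X.
(10) (exactly one): r ∈ X.
(3) (exactly one): v ∈ C.
(4): p ∉ C.
(6): X already has 1, so the rest are out.
(8) (exactly one): u ∉ C.
Suppose q ∉ C: no assignment then satisfies all the clues, so q ∈ C.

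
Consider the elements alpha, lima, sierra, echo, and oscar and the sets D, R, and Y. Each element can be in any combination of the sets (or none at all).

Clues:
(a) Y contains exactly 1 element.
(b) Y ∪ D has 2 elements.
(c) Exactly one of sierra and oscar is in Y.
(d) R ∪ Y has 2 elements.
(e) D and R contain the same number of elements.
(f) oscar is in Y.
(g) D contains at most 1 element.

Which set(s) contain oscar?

oscar: Y

From (f): oscar ∈ Y.
(a): Y already has 1, so the rest are out.
Suppose oscar ∈ D: no assignment then satisfies all the clues, so oscar ∉ D.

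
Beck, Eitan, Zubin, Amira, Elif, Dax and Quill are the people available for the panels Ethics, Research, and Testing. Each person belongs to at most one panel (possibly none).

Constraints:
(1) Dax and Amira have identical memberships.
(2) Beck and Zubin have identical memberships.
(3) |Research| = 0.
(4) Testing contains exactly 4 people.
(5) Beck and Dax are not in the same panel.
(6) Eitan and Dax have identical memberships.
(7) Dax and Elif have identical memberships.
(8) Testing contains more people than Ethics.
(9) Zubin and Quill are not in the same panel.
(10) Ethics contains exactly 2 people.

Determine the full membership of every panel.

Ethics = {Beck, Zubin}; Research = {}; Testing = {Amira, Dax, Eitan, Elif}

(3): Research already has 0, so the rest are out.
Suppose Beck ∉ Ethics: no assignment then satisfies all the clues, so Beck ∈ Ethics.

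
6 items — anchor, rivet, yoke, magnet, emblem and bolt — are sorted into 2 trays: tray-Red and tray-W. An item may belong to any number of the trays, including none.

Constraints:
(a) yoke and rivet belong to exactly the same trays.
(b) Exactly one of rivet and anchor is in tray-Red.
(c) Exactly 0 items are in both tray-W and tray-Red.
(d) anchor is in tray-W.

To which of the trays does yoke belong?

yoke: tray-Red

From (d): anchor ∈ tray-W.
Suppose yoke ∉ tray-Red: no assignment then satisfies all the clues, so yoke ∈ tray-Red.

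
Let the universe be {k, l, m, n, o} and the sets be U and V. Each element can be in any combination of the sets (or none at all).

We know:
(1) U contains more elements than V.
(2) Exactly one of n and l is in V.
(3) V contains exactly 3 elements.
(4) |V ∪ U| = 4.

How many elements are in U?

4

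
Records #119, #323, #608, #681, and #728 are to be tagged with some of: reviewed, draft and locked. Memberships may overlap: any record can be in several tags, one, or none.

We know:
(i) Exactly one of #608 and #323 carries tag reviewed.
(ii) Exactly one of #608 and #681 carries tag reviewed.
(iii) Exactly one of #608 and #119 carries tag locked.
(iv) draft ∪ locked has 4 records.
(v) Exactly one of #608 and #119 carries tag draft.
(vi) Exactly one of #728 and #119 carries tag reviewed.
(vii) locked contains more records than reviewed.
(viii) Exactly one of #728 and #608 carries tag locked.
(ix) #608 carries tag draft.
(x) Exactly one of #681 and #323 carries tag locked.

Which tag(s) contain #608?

#608: draft, reviewed

From (ix): #608 ∈ draft.
(v) (exactly one): #119 ∉ draft.
Suppose #608 ∉ reviewed: no assignment then satisfies all the clues, so #608 ∈ reviewed.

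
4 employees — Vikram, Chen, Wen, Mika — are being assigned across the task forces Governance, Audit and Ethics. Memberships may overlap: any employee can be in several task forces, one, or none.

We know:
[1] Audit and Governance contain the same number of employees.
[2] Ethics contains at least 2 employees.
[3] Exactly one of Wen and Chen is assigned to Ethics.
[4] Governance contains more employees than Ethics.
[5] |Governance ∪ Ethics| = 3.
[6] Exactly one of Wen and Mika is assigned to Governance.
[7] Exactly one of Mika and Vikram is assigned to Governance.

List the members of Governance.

Governance = {Chen, Vikram, Wen}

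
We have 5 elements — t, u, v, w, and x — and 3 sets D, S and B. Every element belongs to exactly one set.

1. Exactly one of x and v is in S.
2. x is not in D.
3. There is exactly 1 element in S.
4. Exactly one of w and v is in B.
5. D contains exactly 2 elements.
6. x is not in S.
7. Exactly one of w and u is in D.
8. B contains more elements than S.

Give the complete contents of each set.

From (2): x ∉ D.
From (6): x ∉ S.
(1) (exactly one): v ∈ S.
(3): S already has 1, so the rest are out.
(4) (exactly one): w ∈ B.
(5): only 2 candidates remain for D, so all are in.
Only one set left: x ∈ B.

D = {t, u}; S = {v}; B = {w, x}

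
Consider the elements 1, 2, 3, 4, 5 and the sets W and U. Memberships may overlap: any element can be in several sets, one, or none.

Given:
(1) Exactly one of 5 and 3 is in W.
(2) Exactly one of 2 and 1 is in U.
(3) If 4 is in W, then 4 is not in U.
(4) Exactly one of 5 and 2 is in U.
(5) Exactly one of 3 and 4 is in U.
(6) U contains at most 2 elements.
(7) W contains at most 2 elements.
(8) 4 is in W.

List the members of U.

U = {2, 3}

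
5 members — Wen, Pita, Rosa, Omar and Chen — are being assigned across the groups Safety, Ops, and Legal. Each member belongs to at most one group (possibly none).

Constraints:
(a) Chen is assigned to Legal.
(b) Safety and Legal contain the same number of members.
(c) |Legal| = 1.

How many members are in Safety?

1

From (a): Chen ∈ Legal.
(c): Legal already has 1, so the rest are out.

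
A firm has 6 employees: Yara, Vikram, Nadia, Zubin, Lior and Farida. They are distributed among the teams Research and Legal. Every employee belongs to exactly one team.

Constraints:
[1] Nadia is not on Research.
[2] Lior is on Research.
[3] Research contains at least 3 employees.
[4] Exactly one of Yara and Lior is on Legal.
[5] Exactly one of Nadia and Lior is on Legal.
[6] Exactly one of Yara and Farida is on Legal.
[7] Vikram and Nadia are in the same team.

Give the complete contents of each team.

From (1): Nadia ∉ Research.
From (2): Lior ∈ Research.
(4) (exactly one): Yara ∈ Legal.
(5) (exactly one): Nadia ∈ Legal.
(6) (exactly one): Farida ∉ Legal.
(7): Vikram matches Nadia: Vikram ∉ Research.
(7): Vikram matches Nadia: Vikram ∈ Legal.
Only one team left: Farida ∈ Research.
(3): only 3 candidates remain for Research, so all are in.

Research = {Farida, Lior, Zubin}; Legal = {Nadia, Vikram, Yara}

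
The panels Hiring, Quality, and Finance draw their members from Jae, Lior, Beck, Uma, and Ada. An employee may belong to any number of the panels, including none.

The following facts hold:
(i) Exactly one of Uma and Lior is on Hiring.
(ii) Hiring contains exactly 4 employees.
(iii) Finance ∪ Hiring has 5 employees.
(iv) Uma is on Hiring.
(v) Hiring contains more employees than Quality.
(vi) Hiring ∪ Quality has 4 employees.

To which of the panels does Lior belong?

From (iv): Uma ∈ Hiring.
(i) (exactly one): Lior ∉ Hiring.
(ii): only 4 candidates remain for Hiring, so all are in.
Suppose Lior ∈ Quality: no assignment then satisfies all the clues, so Lior ∉ Quality.

Lior: Finance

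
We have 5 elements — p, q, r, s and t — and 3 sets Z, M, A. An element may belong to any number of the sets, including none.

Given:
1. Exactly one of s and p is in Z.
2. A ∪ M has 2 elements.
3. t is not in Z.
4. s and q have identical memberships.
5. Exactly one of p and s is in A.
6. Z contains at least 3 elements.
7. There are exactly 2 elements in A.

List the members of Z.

Z = {q, r, s}

From (3): t ∉ Z.
Suppose p ∈ Z: no assignment then satisfies all the clues, so p ∉ Z.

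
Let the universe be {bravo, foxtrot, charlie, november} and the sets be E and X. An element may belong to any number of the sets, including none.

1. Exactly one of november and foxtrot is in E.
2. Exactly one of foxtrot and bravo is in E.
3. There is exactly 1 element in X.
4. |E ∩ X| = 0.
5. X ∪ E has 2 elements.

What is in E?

E = {foxtrot}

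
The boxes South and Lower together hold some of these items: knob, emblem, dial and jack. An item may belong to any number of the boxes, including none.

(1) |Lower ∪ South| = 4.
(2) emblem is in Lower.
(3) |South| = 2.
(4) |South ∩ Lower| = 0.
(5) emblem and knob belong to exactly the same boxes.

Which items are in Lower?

Lower = {emblem, knob}

From (2): emblem ∈ Lower.
(5): knob matches emblem: knob ∈ Lower.
Suppose dial ∈ Lower: no assignment then satisfies all the clues, so dial ∉ Lower.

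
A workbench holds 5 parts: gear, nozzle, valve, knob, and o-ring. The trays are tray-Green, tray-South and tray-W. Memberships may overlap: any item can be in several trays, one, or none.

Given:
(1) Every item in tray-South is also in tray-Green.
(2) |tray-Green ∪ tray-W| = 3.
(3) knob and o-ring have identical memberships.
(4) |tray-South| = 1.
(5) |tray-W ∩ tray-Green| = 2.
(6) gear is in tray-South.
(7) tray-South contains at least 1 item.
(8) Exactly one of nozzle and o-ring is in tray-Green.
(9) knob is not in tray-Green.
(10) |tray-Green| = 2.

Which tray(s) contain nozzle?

From (6): gear ∈ tray-South.
From (9): knob ∉ tray-Green.
(1) with gear ∈ tray-South: gear ∈ tray-Green.
(1) contrapositive: knob ∉ tray-South.
(3): o-ring matches knob: o-ring ∉ tray-Green.
(3): o-ring matches knob: o-ring ∉ tray-South.
(4): tray-South already has 1, so the rest are out.
(8) (exactly one): nozzle ∈ tray-Green.
(10): tray-Green already has 2, so the rest are out.
Suppose nozzle ∉ tray-W: no assignment then satisfies all the clues, so nozzle ∈ tray-W.

nozzle: tray-Green, tray-W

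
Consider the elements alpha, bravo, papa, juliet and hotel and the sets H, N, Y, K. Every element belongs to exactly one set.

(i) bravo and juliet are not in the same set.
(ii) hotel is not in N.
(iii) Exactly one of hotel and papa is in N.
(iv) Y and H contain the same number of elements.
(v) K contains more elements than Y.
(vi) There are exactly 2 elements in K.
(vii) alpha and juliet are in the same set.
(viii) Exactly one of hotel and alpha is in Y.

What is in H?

H = {bravo}

From (ii): hotel ∉ N.
(iii) (exactly one): papa ∈ N.
Suppose alpha ∈ H: no assignment then satisfies all the clues, so alpha ∉ H.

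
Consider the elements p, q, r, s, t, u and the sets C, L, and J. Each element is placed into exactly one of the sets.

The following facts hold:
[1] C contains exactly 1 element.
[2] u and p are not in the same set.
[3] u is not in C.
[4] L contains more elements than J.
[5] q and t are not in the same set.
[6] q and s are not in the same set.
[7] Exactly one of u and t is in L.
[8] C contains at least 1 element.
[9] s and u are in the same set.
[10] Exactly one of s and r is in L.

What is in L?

L = {p, r, t}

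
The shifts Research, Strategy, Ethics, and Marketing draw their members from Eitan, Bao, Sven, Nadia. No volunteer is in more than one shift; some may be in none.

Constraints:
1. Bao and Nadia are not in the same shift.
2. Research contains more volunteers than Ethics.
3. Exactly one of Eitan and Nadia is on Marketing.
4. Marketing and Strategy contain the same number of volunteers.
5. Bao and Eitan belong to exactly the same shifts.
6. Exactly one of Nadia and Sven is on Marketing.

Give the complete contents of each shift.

Research = {Bao, Eitan}; Strategy = {Sven}; Ethics = {}; Marketing = {Nadia}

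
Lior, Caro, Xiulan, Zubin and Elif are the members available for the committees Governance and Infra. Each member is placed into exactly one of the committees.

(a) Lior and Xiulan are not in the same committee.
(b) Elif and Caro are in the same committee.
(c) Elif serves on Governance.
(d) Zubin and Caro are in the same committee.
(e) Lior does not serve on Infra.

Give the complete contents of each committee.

Governance = {Caro, Elif, Lior, Zubin}; Infra = {Xiulan}

From (c): Elif ∈ Governance.
From (e): Lior ∉ Infra.
(b): Caro matches Elif: Caro ∈ Governance.
(d): Zubin matches Caro: Zubin ∈ Governance.
Only one committee left: Lior ∈ Governance.
(a): Xiulan ∉ Governance.
Only one committee left: Xiulan ∈ Infra.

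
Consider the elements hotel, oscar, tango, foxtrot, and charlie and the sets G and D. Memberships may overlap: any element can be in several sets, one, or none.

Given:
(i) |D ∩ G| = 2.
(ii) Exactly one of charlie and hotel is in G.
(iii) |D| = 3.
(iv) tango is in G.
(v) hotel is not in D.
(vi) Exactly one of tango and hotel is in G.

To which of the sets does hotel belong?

hotel: none

From (iv): tango ∈ G.
From (v): hotel ∉ D.
(vi) (exactly one): hotel ∉ G.
(ii) (exactly one): charlie ∈ G.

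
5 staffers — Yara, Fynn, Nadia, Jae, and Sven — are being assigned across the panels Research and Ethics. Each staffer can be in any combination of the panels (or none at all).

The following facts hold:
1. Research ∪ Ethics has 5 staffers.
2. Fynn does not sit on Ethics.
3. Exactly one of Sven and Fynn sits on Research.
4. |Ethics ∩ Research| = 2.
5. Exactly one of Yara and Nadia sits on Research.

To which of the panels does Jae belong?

Jae: Ethics, Research

From (2): Fynn ∉ Ethics.
Suppose Jae ∉ Research: no assignment then satisfies all the clues, so Jae ∈ Research.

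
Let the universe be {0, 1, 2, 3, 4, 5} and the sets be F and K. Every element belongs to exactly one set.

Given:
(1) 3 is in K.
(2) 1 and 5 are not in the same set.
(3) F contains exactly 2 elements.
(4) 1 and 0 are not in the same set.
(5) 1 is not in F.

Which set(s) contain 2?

From (1): 3 ∈ K.
From (5): 1 ∉ F.
Only one set left: 1 ∈ K.
(2): 5 ∉ K.
(4): 0 ∉ K.
Only one set left: 0 ∈ F.
Only one set left: 5 ∈ F.
(3): F already has 2, so the rest are out.
Only one set left: 2 ∈ K.
Only one set left: 4 ∈ K.

2: K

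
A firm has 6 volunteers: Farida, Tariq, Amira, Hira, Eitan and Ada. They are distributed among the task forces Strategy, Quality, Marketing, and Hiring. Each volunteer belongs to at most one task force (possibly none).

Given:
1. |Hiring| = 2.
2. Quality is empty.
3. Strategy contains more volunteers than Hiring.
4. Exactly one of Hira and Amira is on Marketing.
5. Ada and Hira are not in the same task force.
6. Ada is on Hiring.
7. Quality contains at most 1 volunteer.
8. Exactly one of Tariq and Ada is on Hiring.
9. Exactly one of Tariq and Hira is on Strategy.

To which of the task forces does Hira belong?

Hira: Marketing

From (6): Ada ∈ Hiring.
(2): Quality already has 0, so the rest are out.
(5): Hira ∉ Hiring.
(8) (exactly one): Tariq ∉ Hiring.
Suppose Hira ∈ Strategy: no assignment then satisfies all the clues, so Hira ∉ Strategy.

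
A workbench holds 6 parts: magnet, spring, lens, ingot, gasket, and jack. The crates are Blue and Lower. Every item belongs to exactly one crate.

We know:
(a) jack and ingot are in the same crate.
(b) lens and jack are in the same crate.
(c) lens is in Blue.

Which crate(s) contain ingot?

ingot: Blue

From (c): lens ∈ Blue.
(b): jack matches lens: jack ∈ Blue.
(a): ingot matches jack: ingot ∈ Blue.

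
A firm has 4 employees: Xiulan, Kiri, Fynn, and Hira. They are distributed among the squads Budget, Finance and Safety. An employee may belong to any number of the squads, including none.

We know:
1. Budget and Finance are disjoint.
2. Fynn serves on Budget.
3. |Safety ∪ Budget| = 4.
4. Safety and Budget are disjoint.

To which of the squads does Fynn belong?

Fynn: Budget

From (2): Fynn ∈ Budget.
(1) (disjoint): Fynn ∉ Finance.
(4) (disjoint): Fynn ∉ Safety.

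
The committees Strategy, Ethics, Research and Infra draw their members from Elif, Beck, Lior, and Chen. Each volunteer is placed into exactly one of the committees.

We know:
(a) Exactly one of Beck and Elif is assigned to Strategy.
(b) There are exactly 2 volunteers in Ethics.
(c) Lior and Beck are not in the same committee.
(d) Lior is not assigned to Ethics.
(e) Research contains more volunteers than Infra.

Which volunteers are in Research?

Research = {Lior}

From (d): Lior ∉ Ethics.
Suppose Elif ∈ Research: no assignment then satisfies all the clues, so Elif ∉ Research.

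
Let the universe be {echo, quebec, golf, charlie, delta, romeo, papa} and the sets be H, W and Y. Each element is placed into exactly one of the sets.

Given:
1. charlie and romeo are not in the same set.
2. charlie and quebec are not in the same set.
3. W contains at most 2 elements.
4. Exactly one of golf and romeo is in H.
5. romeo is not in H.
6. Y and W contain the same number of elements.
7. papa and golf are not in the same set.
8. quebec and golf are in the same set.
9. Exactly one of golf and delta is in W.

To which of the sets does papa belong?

papa: Y

From (5): romeo ∉ H.
(4) (exactly one): golf ∈ H.
(7): papa ∉ H.
(8): quebec matches golf: quebec ∈ H.
(9) (exactly one): delta ∈ W.
(2): charlie ∉ H.
Suppose papa ∈ W: no assignment then satisfies all the clues, so papa ∉ W.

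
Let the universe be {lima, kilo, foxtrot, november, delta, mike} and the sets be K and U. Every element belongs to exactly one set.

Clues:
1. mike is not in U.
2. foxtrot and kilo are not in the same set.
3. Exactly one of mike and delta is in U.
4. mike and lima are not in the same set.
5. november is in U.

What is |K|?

2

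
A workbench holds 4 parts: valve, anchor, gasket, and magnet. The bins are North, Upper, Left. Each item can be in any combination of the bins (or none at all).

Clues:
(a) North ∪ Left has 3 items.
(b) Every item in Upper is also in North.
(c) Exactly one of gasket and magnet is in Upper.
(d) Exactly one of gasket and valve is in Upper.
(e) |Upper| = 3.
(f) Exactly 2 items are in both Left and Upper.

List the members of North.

North = {anchor, magnet, valve}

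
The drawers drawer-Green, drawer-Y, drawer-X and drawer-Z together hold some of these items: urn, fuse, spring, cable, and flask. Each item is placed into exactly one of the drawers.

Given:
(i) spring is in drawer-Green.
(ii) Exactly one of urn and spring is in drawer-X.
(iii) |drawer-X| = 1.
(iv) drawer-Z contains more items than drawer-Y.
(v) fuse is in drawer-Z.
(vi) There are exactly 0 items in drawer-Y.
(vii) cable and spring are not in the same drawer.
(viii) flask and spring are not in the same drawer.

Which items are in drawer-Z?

drawer-Z = {cable, flask, fuse}

From (i): spring ∈ drawer-Green.
From (v): fuse ∈ drawer-Z.
(ii) (exactly one): urn ∈ drawer-X.
(iii): drawer-X already has 1, so the rest are out.
(vi): drawer-Y already has 0, so the rest are out.
(vii): cable ∉ drawer-Green.
(viii): flask ∉ drawer-Green.
Only one drawer left: cable ∈ drawer-Z.
Only one drawer left: flask ∈ drawer-Z.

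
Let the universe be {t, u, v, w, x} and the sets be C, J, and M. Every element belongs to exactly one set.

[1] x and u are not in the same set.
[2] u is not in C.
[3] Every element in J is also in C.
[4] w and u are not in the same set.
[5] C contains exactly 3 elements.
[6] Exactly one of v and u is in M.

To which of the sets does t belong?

t: M

From (2): u ∉ C.
(3) contrapositive: u ∉ J.
Only one set left: u ∈ M.
(1): x ∉ M.
(4): w ∉ M.
(6) (exactly one): v ∉ M.
Suppose t ∈ C: no assignment then satisfies all the clues, so t ∉ C.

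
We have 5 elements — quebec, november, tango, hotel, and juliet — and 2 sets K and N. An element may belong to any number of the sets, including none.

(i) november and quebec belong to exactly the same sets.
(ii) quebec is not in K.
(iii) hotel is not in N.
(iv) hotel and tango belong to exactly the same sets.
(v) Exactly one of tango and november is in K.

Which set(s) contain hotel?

hotel: K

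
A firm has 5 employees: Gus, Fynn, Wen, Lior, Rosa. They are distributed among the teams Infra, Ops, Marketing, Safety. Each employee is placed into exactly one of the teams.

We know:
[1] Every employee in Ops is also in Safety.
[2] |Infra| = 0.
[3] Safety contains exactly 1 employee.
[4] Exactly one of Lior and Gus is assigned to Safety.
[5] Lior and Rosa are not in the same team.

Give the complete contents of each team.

Infra = {}; Ops = {}; Marketing = {Fynn, Gus, Rosa, Wen}; Safety = {Lior}

(2): Infra already has 0, so the rest are out.
Suppose Gus ∈ Ops: no assignment then satisfies all the clues, so Gus ∉ Ops.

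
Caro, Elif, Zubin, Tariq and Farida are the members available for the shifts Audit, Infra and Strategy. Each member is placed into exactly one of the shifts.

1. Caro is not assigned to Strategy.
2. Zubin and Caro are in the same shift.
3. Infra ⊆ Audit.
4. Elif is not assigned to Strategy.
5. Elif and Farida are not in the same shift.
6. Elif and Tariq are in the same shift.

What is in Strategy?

From (1): Caro ∉ Strategy.
From (4): Elif ∉ Strategy.
(2): Zubin matches Caro: Zubin ∉ Strategy.
(6): Tariq matches Elif: Tariq ∉ Strategy.
Suppose Farida ∉ Strategy: no assignment then satisfies all the clues, so Farida ∈ Strategy.

Strategy = {Farida}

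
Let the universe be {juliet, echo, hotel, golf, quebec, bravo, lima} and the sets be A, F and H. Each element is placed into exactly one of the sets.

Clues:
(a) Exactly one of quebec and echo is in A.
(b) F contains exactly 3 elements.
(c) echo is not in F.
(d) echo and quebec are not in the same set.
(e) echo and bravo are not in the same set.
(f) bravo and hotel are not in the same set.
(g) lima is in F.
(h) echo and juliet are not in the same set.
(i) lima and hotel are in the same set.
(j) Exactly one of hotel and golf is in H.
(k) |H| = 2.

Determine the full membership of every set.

A = {bravo, quebec}; F = {hotel, juliet, lima}; H = {echo, golf}

From (c): echo ∉ F.
From (g): lima ∈ F.
(i): hotel matches lima: hotel ∉ A.
(i): hotel matches lima: hotel ∈ F.
(j) (exactly one): golf ∈ H.
(f): bravo ∉ F.
Suppose juliet ∈ A: no assignment then satisfies all the clues, so juliet ∉ A.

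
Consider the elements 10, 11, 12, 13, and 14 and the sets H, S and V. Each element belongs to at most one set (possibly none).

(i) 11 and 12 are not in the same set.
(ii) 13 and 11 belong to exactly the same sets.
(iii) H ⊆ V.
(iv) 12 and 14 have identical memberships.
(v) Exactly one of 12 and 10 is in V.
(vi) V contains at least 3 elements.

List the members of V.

V = {10, 11, 13}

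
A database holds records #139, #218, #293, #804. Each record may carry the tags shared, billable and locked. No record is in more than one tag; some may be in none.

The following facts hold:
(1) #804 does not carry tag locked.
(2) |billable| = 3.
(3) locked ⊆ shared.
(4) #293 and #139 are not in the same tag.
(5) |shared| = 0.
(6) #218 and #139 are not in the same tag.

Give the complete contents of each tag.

shared = {}; billable = {#218, #293, #804}; locked = {}

From (1): #804 ∉ locked.
(5): shared already has 0, so the rest are out.
(3) contrapositive: #139 ∉ locked.
(3) contrapositive: #218 ∉ locked.
(3) contrapositive: #293 ∉ locked.
Suppose #139 ∈ billable: no assignment then satisfies all the clues, so #139 ∉ billable.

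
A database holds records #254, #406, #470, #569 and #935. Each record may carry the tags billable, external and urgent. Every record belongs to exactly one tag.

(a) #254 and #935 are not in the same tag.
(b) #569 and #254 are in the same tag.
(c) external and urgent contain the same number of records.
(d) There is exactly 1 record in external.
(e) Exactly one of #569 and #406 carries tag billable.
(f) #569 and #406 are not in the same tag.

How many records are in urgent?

1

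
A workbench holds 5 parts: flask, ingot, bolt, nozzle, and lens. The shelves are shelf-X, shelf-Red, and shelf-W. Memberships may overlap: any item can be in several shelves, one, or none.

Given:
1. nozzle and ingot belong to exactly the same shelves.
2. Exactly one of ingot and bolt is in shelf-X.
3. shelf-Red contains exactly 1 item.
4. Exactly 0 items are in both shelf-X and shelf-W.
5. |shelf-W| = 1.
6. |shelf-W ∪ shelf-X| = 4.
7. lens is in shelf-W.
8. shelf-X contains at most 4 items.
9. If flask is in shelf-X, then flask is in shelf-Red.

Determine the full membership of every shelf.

shelf-X = {flask, ingot, nozzle}; shelf-Red = {flask}; shelf-W = {lens}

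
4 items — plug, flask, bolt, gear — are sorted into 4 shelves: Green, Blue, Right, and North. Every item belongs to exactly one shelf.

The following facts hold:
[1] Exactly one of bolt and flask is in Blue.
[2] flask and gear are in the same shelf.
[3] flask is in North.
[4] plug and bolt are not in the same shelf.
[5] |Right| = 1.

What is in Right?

Right = {plug}

From (3): flask ∈ North.
(1) (exactly one): bolt ∈ Blue.
(2): gear matches flask: gear ∉ Green.
(2): gear matches flask: gear ∉ Blue.
(2): gear matches flask: gear ∉ Right.
(2): gear matches flask: gear ∈ North.
(4): plug ∉ Blue.
(5): only 1 candidates remain for Right, so all are in.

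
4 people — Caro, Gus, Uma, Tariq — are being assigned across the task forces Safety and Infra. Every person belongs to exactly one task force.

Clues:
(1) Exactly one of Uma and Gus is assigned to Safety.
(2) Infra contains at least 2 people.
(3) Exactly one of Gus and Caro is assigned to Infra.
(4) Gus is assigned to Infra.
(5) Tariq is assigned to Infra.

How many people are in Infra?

2

From (4): Gus ∈ Infra.
From (5): Tariq ∈ Infra.
(1) (exactly one): Uma ∈ Safety.
(3) (exactly one): Caro ∉ Infra.
Only one task force left: Caro ∈ Safety.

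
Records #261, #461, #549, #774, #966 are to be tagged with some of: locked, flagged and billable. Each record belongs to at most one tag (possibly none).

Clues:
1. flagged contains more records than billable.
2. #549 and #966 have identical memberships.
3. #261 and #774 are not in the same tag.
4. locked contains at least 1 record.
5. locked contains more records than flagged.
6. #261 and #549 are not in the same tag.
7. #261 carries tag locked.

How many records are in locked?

2

From (7): #261 ∈ locked.
(3): #774 ∉ locked.
(6): #549 ∉ locked.
(2): #966 matches #549: #966 ∉ locked.
Suppose #461 ∉ locked: no assignment then satisfies all the clues, so #461 ∈ locked.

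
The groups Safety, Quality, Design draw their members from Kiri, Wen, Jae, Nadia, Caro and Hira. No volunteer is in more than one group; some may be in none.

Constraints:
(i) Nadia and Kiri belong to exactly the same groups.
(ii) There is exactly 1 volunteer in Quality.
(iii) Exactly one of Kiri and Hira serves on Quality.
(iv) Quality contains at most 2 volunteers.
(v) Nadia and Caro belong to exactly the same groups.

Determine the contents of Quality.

Quality = {Hira}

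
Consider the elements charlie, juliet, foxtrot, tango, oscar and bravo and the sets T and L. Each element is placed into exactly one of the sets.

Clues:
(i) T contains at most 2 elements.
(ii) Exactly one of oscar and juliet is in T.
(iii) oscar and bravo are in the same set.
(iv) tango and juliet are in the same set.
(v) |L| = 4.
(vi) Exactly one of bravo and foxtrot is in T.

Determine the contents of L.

L = {charlie, foxtrot, juliet, tango}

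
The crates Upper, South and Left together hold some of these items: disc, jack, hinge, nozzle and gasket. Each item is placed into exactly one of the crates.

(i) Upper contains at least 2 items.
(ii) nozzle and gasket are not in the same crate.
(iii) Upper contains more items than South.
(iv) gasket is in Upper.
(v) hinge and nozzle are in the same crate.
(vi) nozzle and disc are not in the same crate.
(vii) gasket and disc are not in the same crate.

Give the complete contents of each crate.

Upper = {gasket, jack}; South = {disc}; Left = {hinge, nozzle}

From (iv): gasket ∈ Upper.
(ii): nozzle ∉ Upper.
(v): hinge matches nozzle: hinge ∉ Upper.
(vii): disc ∉ Upper.
(i): only 2 candidates remain for Upper, so all are in.
Suppose disc ∉ South: no assignment then satisfies all the clues, so disc ∈ South.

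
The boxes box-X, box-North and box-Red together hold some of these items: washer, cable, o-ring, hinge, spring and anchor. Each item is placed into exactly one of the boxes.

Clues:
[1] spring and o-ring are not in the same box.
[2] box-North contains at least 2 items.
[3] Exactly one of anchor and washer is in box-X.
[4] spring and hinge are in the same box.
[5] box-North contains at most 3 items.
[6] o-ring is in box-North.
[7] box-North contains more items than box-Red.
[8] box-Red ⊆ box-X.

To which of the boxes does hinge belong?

hinge: box-X

From (6): o-ring ∈ box-North.
(1): spring ∉ box-North.
(4): hinge matches spring: hinge ∉ box-North.
Suppose hinge ∉ box-X: no assignment then satisfies all the clues, so hinge ∈ box-X.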